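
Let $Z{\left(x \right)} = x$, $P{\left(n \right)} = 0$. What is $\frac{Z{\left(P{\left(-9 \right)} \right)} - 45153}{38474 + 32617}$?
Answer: $- \frac{5017}{7899} \approx -0.63514$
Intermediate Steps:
$\frac{Z{\left(P{\left(-9 \right)} \right)} - 45153}{38474 + 32617} = \frac{0 - 45153}{38474 + 32617} = - \frac{45153}{71091} = \left(-45153\right) \frac{1}{71091} = - \frac{5017}{7899}$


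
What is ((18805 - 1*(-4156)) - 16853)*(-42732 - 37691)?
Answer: -491223684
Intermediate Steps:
((18805 - 1*(-4156)) - 16853)*(-42732 - 37691) = ((18805 + 4156) - 16853)*(-80423) = (22961 - 16853)*(-80423) = 6108*(-80423) = -491223684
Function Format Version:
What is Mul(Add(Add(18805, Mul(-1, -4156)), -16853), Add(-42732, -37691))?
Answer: -491223684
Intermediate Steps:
Mul(Add(Add(18805, Mul(-1, -4156)), -16853), Add(-42732, -37691)) = Mul(Add(Add(18805, 4156), -16853), -80423) = Mul(Add(22961, -16853), -80423) = Mul(6108, -80423) = -491223684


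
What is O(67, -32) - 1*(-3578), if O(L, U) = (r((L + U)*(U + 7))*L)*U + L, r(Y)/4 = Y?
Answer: 7507645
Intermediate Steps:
r(Y) = 4*Y
O(L, U) = L + 4*L*U*(7 + U)*(L + U) (O(L, U) = ((4*((L + U)*(U + 7)))*L)*U + L = ((4*((L + U)*(7 + U)))*L)*U + L = ((4*((7 + U)*(L + U)))*L)*U + L = ((4*(7 + U)*(L + U))*L)*U + L = (4*L*(7 + U)*(L + U))*U + L = 4*L*U*(7 + U)*(L + U) + L = L + 4*L*U*(7 + U)*(L + U))
O(67, -32) - 1*(-3578) = 67*(1 + 4*(-32)*((-32)**2 + 7*67 + 7*(-32) + 67*(-32))) - 1*(-3578) = 67*(1 + 4*(-32)*(1024 + 469 - 224 - 2144)) + 3578 = 67*(1 + 4*(-32)*(-875)) + 3578 = 67*(1 + 112000) + 3578 = 67*112001 + 3578 = 7504067 + 3578 = 7507645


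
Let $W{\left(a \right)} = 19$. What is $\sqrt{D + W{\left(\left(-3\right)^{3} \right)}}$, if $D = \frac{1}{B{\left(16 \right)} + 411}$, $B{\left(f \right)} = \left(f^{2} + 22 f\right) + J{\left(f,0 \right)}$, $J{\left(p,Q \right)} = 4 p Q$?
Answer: $\frac{\sqrt{19729878}}{1019} \approx 4.359$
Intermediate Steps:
$J{\left(p,Q \right)} = 4 Q p$
$B{\left(f \right)} = f^{2} + 22 f$ ($B{\left(f \right)} = \left(f^{2} + 22 f\right) + 4 \cdot 0 f = \left(f^{2} + 22 f\right) + 0 = f^{2} + 22 f$)
$D = \frac{1}{1019}$ ($D = \frac{1}{16 \left(22 + 16\right) + 411} = \frac{1}{16 \cdot 38 + 411} = \frac{1}{608 + 411} = \frac{1}{1019} \approx 0.00098135$)
$\sqrt{D + W{\left(\left(-3\right)^{3} \right)}} = \sqrt{\frac{1}{1019} + 19} = \sqrt{\frac{19362}{1019}} = \frac{\sqrt{19729878}}{1019}$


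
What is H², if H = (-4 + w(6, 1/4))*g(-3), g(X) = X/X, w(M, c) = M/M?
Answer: 9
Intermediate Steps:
w(M, c) = 1
g(X) = 1
H = -3 (H = (-4 + 1)*1 = -3*1 = -3)
H² = (-3)² = 9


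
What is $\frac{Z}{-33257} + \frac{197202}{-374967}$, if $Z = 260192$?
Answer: $- \frac{34707253526}{4156759173} \approx -8.3496$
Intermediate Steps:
$\frac{Z}{-33257} + \frac{197202}{-374967} = \frac{260192}{-33257} + \frac{197202}{-374967} = 260192 \left(- \frac{1}{33257}\right) + 197202 \left(- \frac{1}{374967}\right) = - \frac{260192}{33257} - \frac{65734}{124989} = - \frac{34707253526}{4156759173}$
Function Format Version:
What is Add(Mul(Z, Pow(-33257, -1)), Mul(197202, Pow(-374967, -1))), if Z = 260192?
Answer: Rational(-34707253526, 4156759173) ≈ -8.3496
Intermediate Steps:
Add(Mul(Z, Pow(-33257, -1)), Mul(197202, Pow(-374967, -1))) = Add(Mul(260192, Pow(-33257, -1)), Mul(197202, Pow(-374967, -1))) = Add(Mul(260192, Rational(-1, 33257)), Mul(197202, Rational(-1, 374967))) = Add(Rational(-260192, 33257), Rational(-65734, 124989)) = Rational(-34707253526, 4156759173)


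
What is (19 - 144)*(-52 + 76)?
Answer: -3000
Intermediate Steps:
(19 - 144)*(-52 + 76) = -125*24 = -3000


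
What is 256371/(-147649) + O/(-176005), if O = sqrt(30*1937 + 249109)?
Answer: -256371/147649 - 11*sqrt(2539)/176005 ≈ -1.7395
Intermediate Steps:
O = 11*sqrt(2539) (O = sqrt(58110 + 249109) = sqrt(307219) = 11*sqrt(2539) ≈ 554.27)
256371/(-147649) + O/(-176005) = 256371/(-147649) + (11*sqrt(2539))/(-176005) = 256371*(-1/147649) + (11*sqrt(2539))*(-1/176005) = -256371/147649 - 11*sqrt(2539)/176005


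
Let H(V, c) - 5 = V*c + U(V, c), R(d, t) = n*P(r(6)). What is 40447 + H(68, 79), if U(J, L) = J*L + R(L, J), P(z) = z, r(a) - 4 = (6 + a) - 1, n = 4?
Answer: 51256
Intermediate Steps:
r(a) = 9 + a (r(a) = 4 + ((6 + a) - 1) = 4 + (5 + a) = 9 + a)
R(d, t) = 60 (R(d, t) = 4*(9 + 6) = 4*15 = 60)
U(J, L) = 60 + J*L (U(J, L) = J*L + 60 = 60 + J*L)
H(V, c) = 65 + 2*V*c (H(V, c) = 5 + (V*c + (60 + V*c)) = 5 + (60 + 2*V*c) = 65 + 2*V*c)
40447 + H(68, 79) = 40447 + (65 + 2*68*79) = 40447 + (65 + 10744) = 40447 + 10809 = 51256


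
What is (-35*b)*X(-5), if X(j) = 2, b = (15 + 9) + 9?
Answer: -2310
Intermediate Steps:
b = 33 (b = 24 + 9 = 33)
(-35*b)*X(-5) = -35*33*2 = -1155*2 = -2310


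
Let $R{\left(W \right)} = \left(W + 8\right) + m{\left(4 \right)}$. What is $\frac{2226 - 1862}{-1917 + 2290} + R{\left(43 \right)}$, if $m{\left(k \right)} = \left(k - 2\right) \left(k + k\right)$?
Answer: $\frac{25355}{373} \approx 67.976$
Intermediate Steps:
$m{\left(k \right)} = 2 k \left(-2 + k\right)$ ($m{\left(k \right)} = \left(-2 + k\right) 2 k = 2 k \left(-2 + k\right)$)
$R{\left(W \right)} = 24 + W$ ($R{\left(W \right)} = \left(W + 8\right) + 2 \cdot 4 \left(-2 + 4\right) = \left(8 + W\right) + 2 \cdot 4 \cdot 2 = \left(8 + W\right) + 16 = 24 + W$)
$\frac{2226 - 1862}{-1917 + 2290} + R{\left(43 \right)} = \frac{2226 - 1862}{-1917 + 2290} + \left(24 + 43\right) = \frac{364}{373} + 67 = \frac{25355}{373}$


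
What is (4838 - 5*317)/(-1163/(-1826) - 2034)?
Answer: -5939978/3712921 ≈ -1.5998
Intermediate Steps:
(4838 - 5*317)/(-1163/(-1826) - 2034) = (4838 - 1585)/(-1163*(-1/1826) - 2034) = 3253/(1163/1826 - 2034) = 3253/(-3712921/1826) = 3253*(-1826/3712921) = -5939978/3712921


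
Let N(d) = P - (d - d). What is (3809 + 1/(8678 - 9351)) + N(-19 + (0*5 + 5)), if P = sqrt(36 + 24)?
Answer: 2563456/673 + 2*sqrt(15) ≈ 3816.7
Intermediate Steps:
P = 2*sqrt(15) (P = sqrt(60) = 2*sqrt(15) ≈ 7.7460)
N(d) = 2*sqrt(15) (N(d) = 2*sqrt(15) - (d - d) = 2*sqrt(15) - 1*0 = 2*sqrt(15) + 0 = 2*sqrt(15))
(3809 + 1/(8678 - 9351)) + N(-19 + (0*5 + 5)) = (3809 + 1/(8678 - 9351)) + 2*sqrt(15) = (3809 + 1/(-673)) + 2*sqrt(15) = (3809 - 1/673) + 2*sqrt(15) = 2563456/673 + 2*sqrt(15)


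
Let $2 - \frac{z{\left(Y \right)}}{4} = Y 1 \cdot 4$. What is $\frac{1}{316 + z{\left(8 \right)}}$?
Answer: $\frac{1}{196} \approx 0.005102$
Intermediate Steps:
$z{\left(Y \right)} = 8 - 16 Y$ ($z{\left(Y \right)} = 8 - 4 Y 1 \cdot 4 = 8 - 4 Y 4 = 8 - 4 \cdot 4 Y = 8 - 16 Y$)
$\frac{1}{316 + z{\left(8 \right)}} = \frac{1}{316 + \left(8 - 128\right)} = \frac{1}{316 - 120} = \frac{1}{196}$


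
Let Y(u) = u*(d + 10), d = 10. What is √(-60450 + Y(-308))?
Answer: I*√66610 ≈ 258.09*I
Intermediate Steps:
Y(u) = 20*u (Y(u) = u*(10 + 10) = u*20 = 20*u)
√(-60450 + Y(-308)) = √(-60450 + 20*(-308)) = √(-60450 - 6160) = √(-66610) = I*√66610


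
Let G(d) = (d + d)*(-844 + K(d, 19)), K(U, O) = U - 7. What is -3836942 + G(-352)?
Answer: -2990030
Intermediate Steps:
K(U, O) = -7 + U
G(d) = 2*d*(-851 + d) (G(d) = (d + d)*(-844 + (-7 + d)) = (2*d)*(-851 + d) = 2*d*(-851 + d))
-3836942 + G(-352) = -3836942 + 2*(-352)*(-851 - 352) = -3836942 + 2*(-352)*(-1203) = -3836942 + 846912 = -2990030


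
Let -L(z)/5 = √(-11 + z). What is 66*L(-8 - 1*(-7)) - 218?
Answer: -218 - 660*I*√3 ≈ -218.0 - 1143.2*I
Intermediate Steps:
L(z) = -5*√(-11 + z)
66*L(-8 - 1*(-7)) - 218 = 66*(-5*√(-11 + (-8 - 1*(-7)))) - 218 = 66*(-5*√(-11 + (-8 + 7))) - 218 = 66*(-5*√(-11 - 1)) - 218 = 66*(-10*I*√3) - 218 = -660*I*√3 - 218 = -218 - 660*I*√3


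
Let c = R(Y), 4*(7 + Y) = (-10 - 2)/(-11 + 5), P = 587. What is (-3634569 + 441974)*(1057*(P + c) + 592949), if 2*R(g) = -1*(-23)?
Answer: -7825455804565/2 ≈ -3.9127e+12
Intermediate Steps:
Y = -13/2 (Y = -7 + ((-10 - 2)/(-11 + 5))/4 = -7 + (-12/(-6))/4 = -7 + (-12*(-1/6))/4 = -7 + (1/4)*2 = -7 + 1/2 = -13/2 ≈ -6.5000)
R(g) = 23/2 (R(g) = (-1*(-23))/2 = (1/2)*23 = 23/2)
c = 23/2 ≈ 11.500
(-3634569 + 441974)*(1057*(P + c) + 592949) = (-3634569 + 441974)*(1057*(587 + 23/2) + 592949) = -3192595*(1057*(1197/2) + 592949) = -3192595*(1265229/2 + 592949) = -3192595*2451127/2 = -7825455804565/2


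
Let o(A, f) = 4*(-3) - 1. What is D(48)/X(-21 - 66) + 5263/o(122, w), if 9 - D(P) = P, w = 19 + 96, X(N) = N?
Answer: -152458/377 ≈ -404.40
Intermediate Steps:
w = 115
D(P) = 9 - P
o(A, f) = -13 (o(A, f) = -12 - 1 = -13)
D(48)/X(-21 - 66) + 5263/o(122, w) = (9 - 1*48)/(-21 - 66) + 5263/(-13) = (9 - 48)/(-87) + 5263*(-1/13) = -39*(-1/87) - 5263/13 = 13/29 - 5263/13 = -152458/377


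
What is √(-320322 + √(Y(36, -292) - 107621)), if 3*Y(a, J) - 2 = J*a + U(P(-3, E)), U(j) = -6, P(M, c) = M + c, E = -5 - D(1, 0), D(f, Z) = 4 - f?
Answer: √(-2882898 + 3*I*√1000137)/3 ≈ 0.2945 + 565.97*I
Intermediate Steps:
E = -8 (E = -5 - (4 - 1*1) = -5 - (4 - 1) = -5 - 1*3 = -5 - 3 = -8)
Y(a, J) = -4/3 + J*a/3 (Y(a, J) = ⅔ + (J*a - 6)/3 = ⅔ + (-6 + J*a)/3 = ⅔ + (-2 + J*a/3) = -4/3 + J*a/3)
√(-320322 + √(Y(36, -292) - 107621)) = √(-320322 + √((-4/3 + (⅓)*(-292)*36) - 107621)) = √(-320322 + √((-4/3 - 3504) - 107621)) = √(-320322 + √(-10516/3 - 107621)) = √(-320322 + √(-333379/3)) = √(-320322 + I*√1000137/3)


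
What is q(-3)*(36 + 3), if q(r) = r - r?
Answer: 0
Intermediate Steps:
q(r) = 0
q(-3)*(36 + 3) = 0*(36 + 3) = 0*39 = 0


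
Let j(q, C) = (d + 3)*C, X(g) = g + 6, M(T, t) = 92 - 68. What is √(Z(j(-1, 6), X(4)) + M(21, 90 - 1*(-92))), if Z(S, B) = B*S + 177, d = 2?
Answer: √501 ≈ 22.383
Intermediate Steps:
M(T, t) = 24
X(g) = 6 + g
j(q, C) = 5*C (j(q, C) = (2 + 3)*C = 5*C)
Z(S, B) = 177 + B*S
√(Z(j(-1, 6), X(4)) + M(21, 90 - 1*(-92))) = √((177 + (6 + 4)*(5*6)) + 24) = √((177 + 10*30) + 24) = √((177 + 300) + 24) = √(477 + 24) = √501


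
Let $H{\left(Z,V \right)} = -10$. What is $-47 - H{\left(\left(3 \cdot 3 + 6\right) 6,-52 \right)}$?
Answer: $-37$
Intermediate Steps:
$-47 - H{\left(\left(3 \cdot 3 + 6\right) 6,-52 \right)} = -47 - -10 = -47 + 10 = -37$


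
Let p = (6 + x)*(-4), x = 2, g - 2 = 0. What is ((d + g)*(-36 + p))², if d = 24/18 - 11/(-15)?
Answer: 17205904/225 ≈ 76471.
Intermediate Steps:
g = 2 (g = 2 + 0 = 2)
d = 31/15 (d = 24*(1/18) - 11*(-1/15) = 4/3 + 11/15 = 31/15 ≈ 2.0667)
p = -32 (p = (6 + 2)*(-4) = 8*(-4) = -32)
((d + g)*(-36 + p))² = ((31/15 + 2)*(-36 - 32))² = ((61/15)*(-68))² = (-4148/15)² = 17205904/225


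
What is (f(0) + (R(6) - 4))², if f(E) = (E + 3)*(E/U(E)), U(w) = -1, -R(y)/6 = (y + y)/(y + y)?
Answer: 100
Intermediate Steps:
R(y) = -6 (R(y) = -6*(y + y)/(y + y) = -6*2*y/(2*y) = -6*2*y*1/(2*y) = -6*1 = -6)
f(E) = -E*(3 + E) (f(E) = (E + 3)*(E/(-1)) = (3 + E)*(E*(-1)) = (3 + E)*(-E) = -E*(3 + E))
(f(0) + (R(6) - 4))² = (-1*0*(3 + 0) + (-6 - 4))² = (-1*0*3 - 10)² = (0 - 10)² = (-10)² = 100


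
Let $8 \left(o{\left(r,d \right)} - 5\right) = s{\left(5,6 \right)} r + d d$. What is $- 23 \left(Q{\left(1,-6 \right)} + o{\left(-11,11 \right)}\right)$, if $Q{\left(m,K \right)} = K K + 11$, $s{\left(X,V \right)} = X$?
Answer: $- \frac{5543}{4} \approx -1385.8$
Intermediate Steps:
$Q{\left(m,K \right)} = 11 + K^{2}$ ($Q{\left(m,K \right)} = K^{2} + 11 = 11 + K^{2}$)
$o{\left(r,d \right)} = 5 + \frac{d^{2}}{8} + \frac{5 r}{8}$ ($o{\left(r,d \right)} = 5 + \frac{5 r + d d}{8} = 5 + \frac{5 r + d^{2}}{8} = 5 + \frac{d^{2} + 5 r}{8} = 5 + \left(\frac{d^{2}}{8} + \frac{5 r}{8}\right) = 5 + \frac{d^{2}}{8} + \frac{5 r}{8}$)
$- 23 \left(Q{\left(1,-6 \right)} + o{\left(-11,11 \right)}\right) = - 23 \left(\left(11 + \left(-6\right)^{2}\right) + \left(5 + \frac{11^{2}}{8} + \frac{5}{8} \left(-11\right)\right)\right) = - 23 \left(\left(11 + 36\right) + \left(5 + \frac{1}{8} \cdot 121 - \frac{55}{8}\right)\right) = - 23 \left(47 + \left(5 + \frac{121}{8} - \frac{55}{8}\right)\right) = - 23 \left(47 + \frac{53}{4}\right) = \left(-23\right) \frac{241}{4} = - \frac{5543}{4}$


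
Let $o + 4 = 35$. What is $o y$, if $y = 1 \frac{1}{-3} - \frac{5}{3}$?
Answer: $-62$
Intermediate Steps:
$y = -2$ ($y = 1 \left(- \frac{1}{3}\right) - \frac{5}{3} = - \frac{1}{3} - \frac{5}{3} = -2$)
$o = 31$ ($o = -4 + 35 = 31$)
$o y = 31 \left(-2\right) = -62$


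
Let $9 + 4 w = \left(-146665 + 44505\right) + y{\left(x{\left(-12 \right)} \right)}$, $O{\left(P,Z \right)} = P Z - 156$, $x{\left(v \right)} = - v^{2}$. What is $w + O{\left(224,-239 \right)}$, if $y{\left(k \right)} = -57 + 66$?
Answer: $-79232$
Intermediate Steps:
$O{\left(P,Z \right)} = -156 + P Z$
$y{\left(k \right)} = 9$
$w = -25540$ ($w = - \frac{9}{4} + \frac{\left(-146665 + 44505\right) + 9}{4} = - \frac{9}{4} + \frac{-102160 + 9}{4} = - \frac{9}{4} + \frac{1}{4} \left(-102151\right) = - \frac{9}{4} - \frac{102151}{4} = -25540$)
$w + O{\left(224,-239 \right)} = -25540 + \left(-156 + 224 \left(-239\right)\right) = -25540 - 53692 = -79232$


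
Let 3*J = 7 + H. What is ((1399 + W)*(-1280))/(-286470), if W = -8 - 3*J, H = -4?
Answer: 177664/28647 ≈ 6.2018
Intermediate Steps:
J = 1 (J = (7 - 4)/3 = (1/3)*3 = 1)
W = -11 (W = -8 - 3*1 = -8 - 3 = -11)
((1399 + W)*(-1280))/(-286470) = ((1399 - 11)*(-1280))/(-286470) = (1388*(-1280))*(-1/286470) = -1776640*(-1/286470) = 177664/28647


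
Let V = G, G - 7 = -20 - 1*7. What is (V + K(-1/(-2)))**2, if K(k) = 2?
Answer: 324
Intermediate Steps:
G = -20 (G = 7 + (-20 - 1*7) = 7 + (-20 - 7) = 7 - 27 = -20)
V = -20
(V + K(-1/(-2)))**2 = (-20 + 2)**2 = (-18)**2 = 324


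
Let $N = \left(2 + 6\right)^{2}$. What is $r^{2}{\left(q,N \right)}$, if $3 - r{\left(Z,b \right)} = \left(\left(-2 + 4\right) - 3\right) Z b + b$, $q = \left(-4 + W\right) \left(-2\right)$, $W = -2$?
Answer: $499849$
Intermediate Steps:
$q = 12$ ($q = \left(-4 - 2\right) \left(-2\right) = \left(-6\right) \left(-2\right) = 12$)
$N = 64$ ($N = 8^{2} = 64$)
$r{\left(Z,b \right)} = 3 - b + Z b$ ($r{\left(Z,b \right)} = 3 - \left(\left(\left(-2 + 4\right) - 3\right) Z b + b\right) = 3 - \left(\left(2 - 3\right) Z b + b\right) = 3 - \left(- Z b + b\right) = 3 - \left(b - Z b\right) = 3 + \left(- b + Z b\right) = 3 - b + Z b$)
$r^{2}{\left(q,N \right)} = \left(3 - 64 + 12 \cdot 64\right)^{2} = \left(3 - 64 + 768\right)^{2} = 707^{2} = 499849$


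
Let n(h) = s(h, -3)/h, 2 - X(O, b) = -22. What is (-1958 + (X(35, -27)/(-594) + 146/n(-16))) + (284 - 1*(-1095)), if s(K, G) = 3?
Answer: -134413/99 ≈ -1357.7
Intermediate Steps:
X(O, b) = 24 (X(O, b) = 2 - 1*(-22) = 2 + 22 = 24)
n(h) = 3/h
(-1958 + (X(35, -27)/(-594) + 146/n(-16))) + (284 - 1*(-1095)) = (-1958 + (24/(-594) + 146/((3/(-16))))) + (284 - 1*(-1095)) = (-1958 + (24*(-1/594) + 146/((3*(-1/16))))) + (284 + 1095) = (-1958 + (-4/99 + 146/(-3/16))) + 1379 = (-1958 + (-4/99 + 146*(-16/3))) + 1379 = (-1958 + (-4/99 - 2336/3)) + 1379 = (-1958 - 77092/99) + 1379 = -270934/99 + 1379 = -134413/99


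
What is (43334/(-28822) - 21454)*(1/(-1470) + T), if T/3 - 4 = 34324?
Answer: -15602660628758673/7061390 ≈ -2.2096e+9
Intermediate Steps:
T = 102984 (T = 12 + 3*34324 = 12 + 102972 = 102984)
(43334/(-28822) - 21454)*(1/(-1470) + T) = (43334/(-28822) - 21454)*(1/(-1470) + 102984) = (43334*(-1/28822) - 21454)*(-1/1470 + 102984) = (-21667/14411 - 21454)*(151386479/1470) = -309195261/14411*151386479/1470 = -15602660628758673/7061390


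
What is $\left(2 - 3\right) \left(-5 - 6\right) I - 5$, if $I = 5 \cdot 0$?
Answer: $-5$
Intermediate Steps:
$I = 0$
$\left(2 - 3\right) \left(-5 - 6\right) I - 5 = \left(2 - 3\right) \left(-5 - 6\right) 0 - 5 = \left(-1\right) \left(-11\right) 0 - 5 = 11 \cdot 0 - 5 = 0 - 5 = -5$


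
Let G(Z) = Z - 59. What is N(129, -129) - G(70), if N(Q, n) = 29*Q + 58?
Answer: 3788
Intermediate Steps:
G(Z) = -59 + Z
N(Q, n) = 58 + 29*Q
N(129, -129) - G(70) = (58 + 29*129) - (-59 + 70) = (58 + 3741) - 1*11 = 3799 - 11 = 3788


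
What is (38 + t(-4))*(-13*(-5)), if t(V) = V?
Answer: 2210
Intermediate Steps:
(38 + t(-4))*(-13*(-5)) = (38 - 4)*(-13*(-5)) = 34*65 = 2210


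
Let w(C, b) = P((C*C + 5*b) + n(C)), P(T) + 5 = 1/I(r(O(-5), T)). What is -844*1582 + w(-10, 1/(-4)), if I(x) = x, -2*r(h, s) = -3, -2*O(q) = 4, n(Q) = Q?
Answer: -4005637/3 ≈ -1.3352e+6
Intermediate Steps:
O(q) = -2 (O(q) = -½*4 = -2)
r(h, s) = 3/2 (r(h, s) = -½*(-3) = 3/2)
P(T) = -13/3 (P(T) = -5 + 1/(3/2) = -5 + ⅔ = -13/3)
w(C, b) = -13/3
-844*1582 + w(-10, 1/(-4)) = -844*1582 - 13/3 = -1335208 - 13/3 = -4005637/3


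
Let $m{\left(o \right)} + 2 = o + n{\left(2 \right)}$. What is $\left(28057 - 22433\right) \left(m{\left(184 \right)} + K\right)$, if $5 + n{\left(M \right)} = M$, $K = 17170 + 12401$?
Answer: $167314000$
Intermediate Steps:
$K = 29571$
$n{\left(M \right)} = -5 + M$
$m{\left(o \right)} = -5 + o$ ($m{\left(o \right)} = -2 + \left(o + \left(-5 + 2\right)\right) = -2 + \left(o - 3\right) = -2 + \left(-3 + o\right) = -5 + o$)
$\left(28057 - 22433\right) \left(m{\left(184 \right)} + K\right) = \left(28057 - 22433\right) \left(\left(-5 + 184\right) + 29571\right) = 5624 \left(179 + 29571\right) = 5624 \cdot 29750 = 167314000$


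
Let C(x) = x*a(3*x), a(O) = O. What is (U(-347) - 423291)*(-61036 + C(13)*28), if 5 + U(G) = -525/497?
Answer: 1407733622440/71 ≈ 1.9827e+10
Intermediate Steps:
U(G) = -430/71 (U(G) = -5 - 525/497 = -5 - 525*1/497 = -5 - 75/71 = -430/71)
C(x) = 3*x² (C(x) = x*(3*x) = 3*x²)
(U(-347) - 423291)*(-61036 + C(13)*28) = (-430/71 - 423291)*(-61036 + (3*13²)*28) = -30054091*(-61036 + (3*169)*28)/71 = -30054091*(-61036 + 507*28)/71 = -30054091*(-61036 + 14196)/71 = -30054091/71*(-46840) = 1407733622440/71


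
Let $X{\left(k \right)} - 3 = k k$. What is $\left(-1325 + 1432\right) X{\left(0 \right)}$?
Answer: $321$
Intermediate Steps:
$X{\left(k \right)} = 3 + k^{2}$ ($X{\left(k \right)} = 3 + k k = 3 + k^{2}$)
$\left(-1325 + 1432\right) X{\left(0 \right)} = \left(-1325 + 1432\right) \left(3 + 0^{2}\right) = 107 \left(3 + 0\right) = 107 \cdot 3 = 321$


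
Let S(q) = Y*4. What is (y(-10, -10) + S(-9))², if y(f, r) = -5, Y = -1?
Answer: 81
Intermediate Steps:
S(q) = -4 (S(q) = -1*4 = -4)
(y(-10, -10) + S(-9))² = (-5 - 4)² = (-9)² = 81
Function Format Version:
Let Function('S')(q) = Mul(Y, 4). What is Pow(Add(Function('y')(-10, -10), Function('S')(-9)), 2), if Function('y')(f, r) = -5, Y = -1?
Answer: 81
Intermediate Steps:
Function('S')(q) = -4 (Function('S')(q) = Mul(-1, 4) = -4)
Pow(Add(Function('y')(-10, -10), Function('S')(-9)), 2) = Pow(Add(-5, -4), 2) = Pow(-9, 2) = 81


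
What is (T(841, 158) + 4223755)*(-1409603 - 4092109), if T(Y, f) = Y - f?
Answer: -23241641237856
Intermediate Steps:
(T(841, 158) + 4223755)*(-1409603 - 4092109) = ((841 - 1*158) + 4223755)*(-1409603 - 4092109) = ((841 - 158) + 4223755)*(-5501712) = (683 + 4223755)*(-5501712) = 4224438*(-5501712) = -23241641237856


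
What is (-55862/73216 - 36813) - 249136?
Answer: -10468048923/36608 ≈ -2.8595e+5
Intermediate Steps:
(-55862/73216 - 36813) - 249136 = (-55862*1/73216 - 36813) - 249136 = (-27931/36608 - 36813) - 249136 = -1347678235/36608 - 249136 = -10468048923/36608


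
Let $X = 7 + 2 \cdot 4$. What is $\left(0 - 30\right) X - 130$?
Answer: $-580$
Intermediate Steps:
$X = 15$ ($X = 7 + 8 = 15$)
$\left(0 - 30\right) X - 130 = \left(0 - 30\right) 15 - 130 = \left(-30\right) 15 - 130 = -450 - 130 = -580$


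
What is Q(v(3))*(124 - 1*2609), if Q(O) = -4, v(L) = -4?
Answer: 9940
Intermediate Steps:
Q(v(3))*(124 - 1*2609) = -4*(124 - 1*2609) = -4*(124 - 2609) = -4*(-2485) = 9940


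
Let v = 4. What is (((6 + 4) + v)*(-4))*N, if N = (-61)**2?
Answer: -208376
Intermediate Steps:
N = 3721
(((6 + 4) + v)*(-4))*N = (((6 + 4) + 4)*(-4))*3721 = ((10 + 4)*(-4))*3721 = (14*(-4))*3721 = -56*3721 = -208376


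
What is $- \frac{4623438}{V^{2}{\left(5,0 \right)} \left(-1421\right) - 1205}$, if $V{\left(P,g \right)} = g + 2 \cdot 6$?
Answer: $\frac{4623438}{205829} \approx 22.463$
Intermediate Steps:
$V{\left(P,g \right)} = 12 + g$ ($V{\left(P,g \right)} = g + 12 = 12 + g$)
$- \frac{4623438}{V^{2}{\left(5,0 \right)} \left(-1421\right) - 1205} = - \frac{4623438}{\left(12 + 0\right)^{2} \left(-1421\right) - 1205} = - \frac{4623438}{12^{2} \left(-1421\right) - 1205} = - \frac{4623438}{144 \left(-1421\right) - 1205} = - \frac{4623438}{-204624 - 1205} = - \frac{4623438}{-205829} = \left(-4623438\right) \left(- \frac{1}{205829}\right) = \frac{4623438}{205829}$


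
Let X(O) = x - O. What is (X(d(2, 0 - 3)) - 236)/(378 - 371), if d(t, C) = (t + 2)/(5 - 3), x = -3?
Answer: -241/7 ≈ -34.429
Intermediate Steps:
d(t, C) = 1 + t/2 (d(t, C) = (2 + t)/2 = (2 + t)*(1/2) = 1 + t/2)
X(O) = -3 - O
(X(d(2, 0 - 3)) - 236)/(378 - 371) = ((-3 - (1 + (1/2)*2)) - 236)/(378 - 371) = ((-3 - (1 + 1)) - 236)/7 = ((-3 - 1*2) - 236)*(1/7) = ((-3 - 2) - 236)*(1/7) = (-5 - 236)*(1/7) = -241*1/7 = -241/7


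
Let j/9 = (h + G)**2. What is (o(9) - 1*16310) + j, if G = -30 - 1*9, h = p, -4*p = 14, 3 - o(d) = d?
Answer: -239/4 ≈ -59.750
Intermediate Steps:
o(d) = 3 - d
p = -7/2 (p = -1/4*14 = -7/2 ≈ -3.5000)
h = -7/2 ≈ -3.5000
G = -39 (G = -30 - 9 = -39)
j = 65025/4 (j = 9*(-7/2 - 39)**2 = 9*(-85/2)**2 = 9*(7225/4) = 65025/4 ≈ 16256.)
(o(9) - 1*16310) + j = ((3 - 1*9) - 1*16310) + 65025/4 = ((3 - 9) - 16310) + 65025/4 = (-6 - 16310) + 65025/4 = -16316 + 65025/4 = -239/4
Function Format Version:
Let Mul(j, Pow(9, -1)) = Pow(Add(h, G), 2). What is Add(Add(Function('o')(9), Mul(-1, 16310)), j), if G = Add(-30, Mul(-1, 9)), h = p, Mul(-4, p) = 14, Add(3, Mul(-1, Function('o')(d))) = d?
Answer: Rational(-239, 4) ≈ -59.750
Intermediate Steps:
Function('o')(d) = Add(3, Mul(-1, d))
p = Rational(-7, 2) (p = Mul(Rational(-1, 4), 14) = Rational(-7, 2) ≈ -3.5000)
h = Rational(-7, 2) ≈ -3.5000
G = -39 (G = Add(-30, -9) = -39)
j = Rational(65025, 4) (j = Mul(9, Pow(Add(Rational(-7, 2), -39), 2)) = Mul(9, Pow(Rational(-85, 2), 2)) = Mul(9, Rational(7225, 4)) = Rational(65025, 4) ≈ 16256.)
Add(Add(Function('o')(9), Mul(-1, 16310)), j) = Add(Add(Add(3, Mul(-1, 9)), Mul(-1, 16310)), Rational(65025, 4)) = Add(Add(Add(3, -9), -16310), Rational(65025, 4)) = Add(Add(-6, -16310), Rational(65025, 4)) = Add(-16316, Rational(65025, 4)) = Rational(-239, 4)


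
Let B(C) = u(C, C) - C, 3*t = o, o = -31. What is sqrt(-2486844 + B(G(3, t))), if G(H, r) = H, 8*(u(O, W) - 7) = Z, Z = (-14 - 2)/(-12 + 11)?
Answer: I*sqrt(2486838) ≈ 1577.0*I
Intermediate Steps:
t = -31/3 (t = (1/3)*(-31) = -31/3 ≈ -10.333)
Z = 16 (Z = -16/(-1) = -16*(-1) = 16)
u(O, W) = 9 (u(O, W) = 7 + (1/8)*16 = 7 + 2 = 9)
B(C) = 9 - C
sqrt(-2486844 + B(G(3, t))) = sqrt(-2486844 + (9 - 1*3)) = sqrt(-2486844 + (9 - 3)) = sqrt(-2486844 + 6) = sqrt(-2486838) = I*sqrt(2486838)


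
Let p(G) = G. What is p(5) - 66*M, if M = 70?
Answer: -4615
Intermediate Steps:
p(5) - 66*M = 5 - 66*70 = 5 - 4620 = -4615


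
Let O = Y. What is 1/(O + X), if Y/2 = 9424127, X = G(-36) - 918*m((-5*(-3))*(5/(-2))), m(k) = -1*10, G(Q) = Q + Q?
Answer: 1/18857362 ≈ 5.3030e-8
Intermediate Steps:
G(Q) = 2*Q
m(k) = -10
X = 9108 (X = 2*(-36) - 918*(-10) = -72 + 9180 = 9108)
Y = 18848254 (Y = 2*9424127 = 18848254)
O = 18848254
1/(O + X) = 1/(18848254 + 9108) = 1/18857362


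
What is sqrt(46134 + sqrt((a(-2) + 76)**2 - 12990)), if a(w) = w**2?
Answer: sqrt(46134 + I*sqrt(6590)) ≈ 214.79 + 0.189*I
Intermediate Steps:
sqrt(46134 + sqrt((a(-2) + 76)**2 - 12990)) = sqrt(46134 + sqrt(((-2)**2 + 76)**2 - 12990)) = sqrt(46134 + sqrt((4 + 76)**2 - 12990)) = sqrt(46134 + sqrt(80**2 - 12990)) = sqrt(46134 + sqrt(6400 - 12990)) = sqrt(46134 + sqrt(-6590)) = sqrt(46134 + I*sqrt(6590))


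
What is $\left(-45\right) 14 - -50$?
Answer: $-580$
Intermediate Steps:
$\left(-45\right) 14 - -50 = -630 + 50 = -580$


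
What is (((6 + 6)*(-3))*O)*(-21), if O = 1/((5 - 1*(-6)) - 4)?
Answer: 108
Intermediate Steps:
O = ⅐ (O = 1/((5 + 6) - 4) = 1/(11 - 4) = 1/7 = ⅐ ≈ 0.14286)
(((6 + 6)*(-3))*O)*(-21) = (((6 + 6)*(-3))*(⅐))*(-21) = ((12*(-3))*(⅐))*(-21) = -36*⅐*(-21) = -36/7*(-21) = 108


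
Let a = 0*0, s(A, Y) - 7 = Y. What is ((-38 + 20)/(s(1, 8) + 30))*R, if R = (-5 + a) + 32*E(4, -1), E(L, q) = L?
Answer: -246/5 ≈ -49.200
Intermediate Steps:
s(A, Y) = 7 + Y
a = 0
R = 123 (R = (-5 + 0) + 32*4 = -5 + 128 = 123)
((-38 + 20)/(s(1, 8) + 30))*R = ((-38 + 20)/((7 + 8) + 30))*123 = -18/(15 + 30)*123 = -18/45*123 = -18*1/45*123 = -⅖*123 = -246/5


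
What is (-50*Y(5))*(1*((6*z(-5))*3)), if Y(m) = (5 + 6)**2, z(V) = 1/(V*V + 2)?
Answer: -12100/3 ≈ -4033.3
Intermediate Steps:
z(V) = 1/(2 + V**2) (z(V) = 1/(V**2 + 2) = 1/(2 + V**2))
Y(m) = 121 (Y(m) = 11**2 = 121)
(-50*Y(5))*(1*((6*z(-5))*3)) = (-50*121)*(1*((6/(2 + (-5)**2))*3)) = -6050*(6/(2 + 25))*3 = -6050*(6/27)*3 = -6050*(6*(1/27))*3 = -6050*(2/9)*3 = -6050*2/3 = -12100/3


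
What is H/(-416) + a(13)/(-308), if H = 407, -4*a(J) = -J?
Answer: -31677/32032 ≈ -0.98892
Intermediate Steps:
a(J) = J/4 (a(J) = -(-1)*J/4 = J/4)
H/(-416) + a(13)/(-308) = 407/(-416) + ((¼)*13)/(-308) = 407*(-1/416) + (13/4)*(-1/308) = -407/416 - 13/1232 = -31677/32032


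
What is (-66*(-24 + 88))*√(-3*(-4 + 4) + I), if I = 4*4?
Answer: -16896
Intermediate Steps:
I = 16
(-66*(-24 + 88))*√(-3*(-4 + 4) + I) = (-66*(-24 + 88))*√(-3*(-4 + 4) + 16) = (-66*64)*√(-3*0 + 16) = -4224*√(0 + 16) = -4224*√16 = -4224*4 = -16896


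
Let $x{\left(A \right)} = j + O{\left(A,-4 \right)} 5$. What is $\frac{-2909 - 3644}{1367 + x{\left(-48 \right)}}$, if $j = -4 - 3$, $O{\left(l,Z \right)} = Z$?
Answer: $- \frac{6553}{1340} \approx -4.8903$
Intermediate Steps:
$j = -7$ ($j = -4 - 3 = -7$)
$x{\left(A \right)} = -27$ ($x{\left(A \right)} = -7 - 20 = -27$)
$\frac{-2909 - 3644}{1367 + x{\left(-48 \right)}} = \frac{-2909 - 3644}{1367 - 27} = - \frac{6553}{1340}$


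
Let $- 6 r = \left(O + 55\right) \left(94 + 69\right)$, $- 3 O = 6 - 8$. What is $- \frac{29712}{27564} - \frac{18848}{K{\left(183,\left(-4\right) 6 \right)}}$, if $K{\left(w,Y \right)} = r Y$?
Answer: $- \frac{99869588}{62526637} \approx -1.5972$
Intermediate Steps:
$O = \frac{2}{3}$ ($O = - \frac{6 - 8}{3} = \left(- \frac{1}{3}\right) \left(-2\right) = \frac{2}{3} \approx 0.66667$)
$r = - \frac{27221}{18}$ ($r = - \frac{\left(\frac{2}{3} + 55\right) \left(94 + 69\right)}{6} = - \frac{\frac{167}{3} \cdot 163}{6} = \left(- \frac{1}{6}\right) \frac{27221}{3} = - \frac{27221}{18} \approx -1512.3$)
$K{\left(w,Y \right)} = - \frac{27221 Y}{18}$
$- \frac{29712}{27564} - \frac{18848}{K{\left(183,\left(-4\right) 6 \right)}} = - \frac{29712}{27564} - \frac{18848}{\left(- \frac{27221}{18}\right) \left(\left(-4\right) 6\right)} = \left(-29712\right) \frac{1}{27564} - \frac{18848}{\left(- \frac{27221}{18}\right) \left(-24\right)} = - \frac{2476}{2297} - \frac{18848}{\frac{108884}{3}} = - \frac{2476}{2297} - \frac{14136}{27221} = - \frac{99869588}{62526637}$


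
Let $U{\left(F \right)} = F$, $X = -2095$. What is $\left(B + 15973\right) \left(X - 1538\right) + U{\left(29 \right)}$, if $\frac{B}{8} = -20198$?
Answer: $529004792$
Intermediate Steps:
$B = -161584$ ($B = 8 \left(-20198\right) = -161584$)
$\left(B + 15973\right) \left(X - 1538\right) + U{\left(29 \right)} = \left(-161584 + 15973\right) \left(-2095 - 1538\right) + 29 = \left(-145611\right) \left(-3633\right) + 29 = 529004763 + 29 = 529004792$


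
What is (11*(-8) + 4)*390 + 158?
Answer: -32602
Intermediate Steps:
(11*(-8) + 4)*390 + 158 = (-88 + 4)*390 + 158 = -84*390 + 158 = -32760 + 158 = -32602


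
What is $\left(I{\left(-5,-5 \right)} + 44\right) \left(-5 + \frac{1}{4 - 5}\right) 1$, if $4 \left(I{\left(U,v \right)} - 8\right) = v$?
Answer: $- \frac{609}{2} \approx -304.5$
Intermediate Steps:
$I{\left(U,v \right)} = 8 + \frac{v}{4}$
$\left(I{\left(-5,-5 \right)} + 44\right) \left(-5 + \frac{1}{4 - 5}\right) 1 = \left(\left(8 + \frac{1}{4} \left(-5\right)\right) + 44\right) \left(-5 + \frac{1}{4 - 5}\right) 1 = \left(\left(8 - \frac{5}{4}\right) + 44\right) \left(-5 + \frac{1}{-1}\right) 1 = \left(\frac{27}{4} + 44\right) \left(-5 - 1\right) 1 = \frac{203 \left(\left(-6\right) 1\right)}{4} = \frac{203}{4} \left(-6\right) = - \frac{609}{2}$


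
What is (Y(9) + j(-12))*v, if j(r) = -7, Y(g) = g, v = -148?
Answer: -296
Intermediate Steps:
(Y(9) + j(-12))*v = (9 - 7)*(-148) = 2*(-148) = -296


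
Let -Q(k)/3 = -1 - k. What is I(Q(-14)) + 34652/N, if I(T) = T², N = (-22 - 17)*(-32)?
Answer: 483215/312 ≈ 1548.8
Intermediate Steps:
Q(k) = 3 + 3*k (Q(k) = -3*(-1 - k) = 3 + 3*k)
N = 1248 (N = -39*(-32) = 1248)
I(Q(-14)) + 34652/N = (3 + 3*(-14))² + 34652/1248 = (3 - 42)² + 34652*(1/1248) = (-39)² + 8663/312 = 1521 + 8663/312 = 483215/312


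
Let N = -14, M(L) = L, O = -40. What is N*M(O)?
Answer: 560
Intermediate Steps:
N*M(O) = -14*(-40) = 560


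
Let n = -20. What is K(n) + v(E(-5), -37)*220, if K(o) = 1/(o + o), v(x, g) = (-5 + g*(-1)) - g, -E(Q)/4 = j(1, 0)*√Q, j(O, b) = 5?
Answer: 607199/40 ≈ 15180.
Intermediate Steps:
E(Q) = -20*√Q
v(x, g) = -5 - 2*g (v(x, g) = (-5 - g) - g = -5 - 2*g)
K(o) = 1/(2*o)
K(n) + v(E(-5), -37)*220 = (½)/(-20) + (-5 - 2*(-37))*220 = (½)*(-1/20) + (-5 + 74)*220 = -1/40 + 69*220 = -1/40 + 15180 = 607199/40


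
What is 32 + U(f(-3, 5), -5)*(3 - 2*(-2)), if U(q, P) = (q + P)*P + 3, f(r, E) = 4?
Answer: 88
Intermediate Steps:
U(q, P) = 3 + P*(P + q) (U(q, P) = (P + q)*P + 3 = P*(P + q) + 3 = 3 + P*(P + q))
32 + U(f(-3, 5), -5)*(3 - 2*(-2)) = 32 + (3 + (-5)² - 5*4)*(3 - 2*(-2)) = 32 + (3 + 25 - 20)*(3 + 4) = 32 + 8*7 = 32 + 56 = 88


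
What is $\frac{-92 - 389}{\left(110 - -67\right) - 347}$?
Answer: $\frac{481}{170} \approx 2.8294$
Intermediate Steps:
$\frac{-92 - 389}{\left(110 - -67\right) - 347} = - \frac{481}{\left(110 + 67\right) - 347} = - \frac{481}{177 - 347} = - \frac{481}{-170} = \left(-481\right) \left(- \frac{1}{170}\right) = \frac{481}{170}$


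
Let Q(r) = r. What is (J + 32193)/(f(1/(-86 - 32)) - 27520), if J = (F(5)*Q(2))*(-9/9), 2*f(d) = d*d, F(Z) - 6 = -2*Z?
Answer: -896733448/766376959 ≈ -1.1701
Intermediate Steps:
F(Z) = 6 - 2*Z
f(d) = d²/2 (f(d) = (d*d)/2 = d²/2)
J = 8 (J = ((6 - 2*5)*2)*(-9/9) = ((6 - 10)*2)*(-9*⅑) = -4*2*(-1) = -8*(-1) = 8)
(J + 32193)/(f(1/(-86 - 32)) - 27520) = (8 + 32193)/((1/(-86 - 32))²/2 - 27520) = 32201/((1/(-118))²/2 - 27520) = 32201/((-1/118)²/2 - 27520) = 32201/((½)*(1/13924) - 27520) = 32201/(1/27848 - 27520) = 32201/(-766376959/27848) = 32201*(-27848/766376959) = -896733448/766376959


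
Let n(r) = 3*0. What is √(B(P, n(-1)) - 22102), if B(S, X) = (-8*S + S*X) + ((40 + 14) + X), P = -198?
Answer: 4*I*√1279 ≈ 143.05*I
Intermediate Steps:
n(r) = 0
B(S, X) = 54 + X - 8*S + S*X (B(S, X) = (-8*S + S*X) + (54 + X) = 54 + X - 8*S + S*X)
√(B(P, n(-1)) - 22102) = √((54 + 0 - 8*(-198) - 198*0) - 22102) = √((54 + 0 + 1584 + 0) - 22102) = √(1638 - 22102) = √(-20464) = 4*I*√1279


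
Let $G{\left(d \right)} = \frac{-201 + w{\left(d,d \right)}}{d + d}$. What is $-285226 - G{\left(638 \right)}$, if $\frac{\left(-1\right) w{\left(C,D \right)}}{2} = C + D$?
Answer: $- \frac{363945623}{1276} \approx -2.8522 \cdot 10^{5}$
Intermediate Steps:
$w{\left(C,D \right)} = - 2 C - 2 D$ ($w{\left(C,D \right)} = - 2 \left(C + D\right) = - 2 C - 2 D$)
$G{\left(d \right)} = \frac{-201 - 4 d}{2 d}$ ($G{\left(d \right)} = \frac{-201 - 4 d}{d + d} = \frac{-201 - 4 d}{2 d}$)
$-285226 - G{\left(638 \right)} = -285226 - \left(-2 - \frac{201}{2 \cdot 638}\right) = -285226 - \left(-2 - \frac{201}{1276}\right) = -285226 - - \frac{2753}{1276} = -285226 + \frac{2753}{1276} = - \frac{363945623}{1276}$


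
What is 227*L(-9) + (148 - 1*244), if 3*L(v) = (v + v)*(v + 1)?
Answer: 10800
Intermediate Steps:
L(v) = 2*v*(1 + v)/3 (L(v) = ((v + v)*(v + 1))/3 = ((2*v)*(1 + v))/3 = (2*v*(1 + v))/3 = 2*v*(1 + v)/3)
227*L(-9) + (148 - 1*244) = 227*((⅔)*(-9)*(1 - 9)) + (148 - 1*244) = 227*((⅔)*(-9)*(-8)) + (148 - 244) = 227*48 - 96 = 10896 - 96 = 10800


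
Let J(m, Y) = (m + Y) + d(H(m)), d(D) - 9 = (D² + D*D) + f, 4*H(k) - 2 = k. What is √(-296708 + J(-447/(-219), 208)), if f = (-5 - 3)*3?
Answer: 27*I*√34679982/292 ≈ 544.53*I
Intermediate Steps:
f = -24 (f = -8*3 = -24)
H(k) = ½ + k/4
d(D) = -15 + 2*D² (d(D) = 9 + ((D² + D*D) - 24) = 9 + ((D² + D²) - 24) = 9 + (2*D² - 24) = 9 + (-24 + 2*D²) = -15 + 2*D²)
J(m, Y) = -15 + Y + m + 2*(½ + m/4)² (J(m, Y) = (m + Y) + (-15 + 2*(½ + m/4)²) = (Y + m) + (-15 + 2*(½ + m/4)²) = -15 + Y + m + 2*(½ + m/4)²)
√(-296708 + J(-447/(-219), 208)) = √(-296708 + (-15 + 208 - 447/(-219) + (2 - 447/(-219))²/8)) = √(-296708 + (-15 + 208 - 447*(-1/219) + (2 - 447*(-1/219))²/8)) = √(-296708 + (-15 + 208 + 149/73 + (2 + 149/73)²/8)) = √(-296708 + (-15 + 208 + 149/73 + (295/73)²/8)) = √(-296708 + (-15 + 208 + 149/73 + (⅛)*(87025/5329))) = √(-296708 + (-15 + 208 + 149/73 + 87025/42632)) = √(-296708 + 8402017/42632) = √(-12640853439/42632) = 27*I*√34679982/292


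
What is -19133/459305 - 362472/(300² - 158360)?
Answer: 4129431752/784952245 ≈ 5.2607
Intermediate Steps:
-19133/459305 - 362472/(300² - 158360) = -19133*1/459305 - 362472/(90000 - 158360) = -19133/459305 - 362472/(-68360) = -19133/459305 - 362472*(-1/68360) = -19133/459305 + 45309/8545 = 4129431752/784952245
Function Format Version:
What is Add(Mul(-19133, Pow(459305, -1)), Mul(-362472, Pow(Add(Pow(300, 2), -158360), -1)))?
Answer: Rational(4129431752, 784952245) ≈ 5.2607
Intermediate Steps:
Add(Mul(-19133, Pow(459305, -1)), Mul(-362472, Pow(Add(Pow(300, 2), -158360), -1))) = Add(Mul(-19133, Rational(1, 459305)), Mul(-362472, Pow(Add(90000, -158360), -1))) = Add(Rational(-19133, 459305), Mul(-362472, Pow(-68360, -1))) = Add(Rational(-19133, 459305), Mul(-362472, Rational(-1, 68360))) = Add(Rational(-19133, 459305), Rational(45309, 8545)) = Rational(4129431752, 784952245)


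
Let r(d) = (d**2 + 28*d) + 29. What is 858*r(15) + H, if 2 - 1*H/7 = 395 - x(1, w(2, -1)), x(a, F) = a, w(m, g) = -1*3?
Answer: 575548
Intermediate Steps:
w(m, g) = -3
r(d) = 29 + d**2 + 28*d
H = -2744 (H = 14 - 7*(395 - 1*1) = 14 - 7*(395 - 1) = 14 - 7*394 = 14 - 2758 = -2744)
858*r(15) + H = 858*(29 + 15**2 + 28*15) - 2744 = 858*(29 + 225 + 420) - 2744 = 858*674 - 2744 = 578292 - 2744 = 575548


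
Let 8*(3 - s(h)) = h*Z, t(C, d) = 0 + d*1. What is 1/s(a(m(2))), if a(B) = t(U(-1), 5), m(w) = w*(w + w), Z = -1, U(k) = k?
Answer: 8/29 ≈ 0.27586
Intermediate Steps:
m(w) = 2*w² (m(w) = w*(2*w) = 2*w²)
t(C, d) = d (t(C, d) = 0 + d = d)
a(B) = 5
s(h) = 3 + h/8 (s(h) = 3 - h*(-1)/8 = 3 - (-1)*h/8 = 3 + h/8)
1/s(a(m(2))) = 1/(3 + (⅛)*5) = 1/(3 + 5/8) = 1/(29/8) = 8/29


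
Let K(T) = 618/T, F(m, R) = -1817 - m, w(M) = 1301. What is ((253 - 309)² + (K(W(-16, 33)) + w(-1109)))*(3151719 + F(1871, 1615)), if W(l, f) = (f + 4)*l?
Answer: 4133500068333/296 ≈ 1.3965e+10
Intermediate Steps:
W(l, f) = l*(4 + f) (W(l, f) = (4 + f)*l = l*(4 + f))
((253 - 309)² + (K(W(-16, 33)) + w(-1109)))*(3151719 + F(1871, 1615)) = ((253 - 309)² + (618/((-16*(4 + 33))) + 1301))*(3151719 + (-1817 - 1*1871)) = ((-56)² + (618/((-16*37)) + 1301))*(3151719 + (-1817 - 1871)) = (3136 + (618/(-592) + 1301))*(3151719 - 3688) = (3136 + (618*(-1/592) + 1301))*3148031 = (3136 + (-309/296 + 1301))*3148031 = (3136 + 384787/296)*3148031 = (1313043/296)*3148031 = 4133500068333/296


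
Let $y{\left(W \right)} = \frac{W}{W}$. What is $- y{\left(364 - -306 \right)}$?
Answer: $-1$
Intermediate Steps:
$y{\left(W \right)} = 1$
$- y{\left(364 - -306 \right)} = \left(-1\right) 1 = -1$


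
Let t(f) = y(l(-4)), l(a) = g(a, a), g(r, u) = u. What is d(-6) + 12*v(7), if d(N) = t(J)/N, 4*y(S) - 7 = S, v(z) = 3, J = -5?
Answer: 287/8 ≈ 35.875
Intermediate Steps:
l(a) = a
y(S) = 7/4 + S/4
t(f) = 3/4 (t(f) = 7/4 + (1/4)*(-4) = 7/4 - 1 = 3/4)
d(N) = 3/(4*N)
d(-6) + 12*v(7) = (3/4)/(-6) + 12*3 = (3/4)*(-1/6) + 36 = -1/8 + 36 = 287/8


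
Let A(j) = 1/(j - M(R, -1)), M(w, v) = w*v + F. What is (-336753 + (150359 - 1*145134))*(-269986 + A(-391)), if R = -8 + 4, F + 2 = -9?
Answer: 4296380134625/48 ≈ 8.9508e+10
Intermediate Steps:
F = -11 (F = -2 - 9 = -11)
R = -4
M(w, v) = -11 + v*w (M(w, v) = w*v - 11 = v*w - 11 = -11 + v*w)
A(j) = 1/(7 + j) (A(j) = 1/(j - (-11 - 1*(-4))) = 1/(j - (-11 + 4)) = 1/(j - 1*(-7)) = 1/(j + 7) = 1/(7 + j))
(-336753 + (150359 - 1*145134))*(-269986 + A(-391)) = (-336753 + (150359 - 1*145134))*(-269986 + 1/(7 - 391)) = (-336753 + (150359 - 145134))*(-269986 + 1/(-384)) = (-336753 + 5225)*(-269986 - 1/384) = -331528*(-103674625/384) = 4296380134625/48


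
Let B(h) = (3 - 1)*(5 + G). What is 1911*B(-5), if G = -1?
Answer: 15288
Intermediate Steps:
B(h) = 8 (B(h) = (3 - 1)*(5 - 1) = 2*4 = 8)
1911*B(-5) = 1911*8 = 15288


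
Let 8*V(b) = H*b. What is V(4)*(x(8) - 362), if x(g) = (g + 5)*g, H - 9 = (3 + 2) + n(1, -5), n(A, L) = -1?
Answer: -1677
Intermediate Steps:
H = 13 (H = 9 + ((3 + 2) - 1) = 9 + (5 - 1) = 9 + 4 = 13)
x(g) = g*(5 + g) (x(g) = (5 + g)*g = g*(5 + g))
V(b) = 13*b/8 (V(b) = (13*b)/8 = 13*b/8)
V(4)*(x(8) - 362) = ((13/8)*4)*(8*(5 + 8) - 362) = 13*(8*13 - 362)/2 = 13*(104 - 362)/2 = (13/2)*(-258) = -1677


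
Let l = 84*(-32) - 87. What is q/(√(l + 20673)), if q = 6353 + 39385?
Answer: 7623*√17898/2983 ≈ 341.88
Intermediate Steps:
q = 45738
l = -2775 (l = -2688 - 87 = -2775)
q/(√(l + 20673)) = 45738/(√(-2775 + 20673)) = 45738/(√17898) = 45738*(√17898/17898) = 7623*√17898/2983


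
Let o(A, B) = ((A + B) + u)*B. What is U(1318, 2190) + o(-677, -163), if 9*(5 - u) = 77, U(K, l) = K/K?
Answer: 1237505/9 ≈ 1.3750e+5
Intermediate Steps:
U(K, l) = 1
u = -32/9 (u = 5 - ⅑*77 = 5 - 77/9 = -32/9 ≈ -3.5556)
o(A, B) = B*(-32/9 + A + B) (o(A, B) = ((A + B) - 32/9)*B = (-32/9 + A + B)*B = B*(-32/9 + A + B))
U(1318, 2190) + o(-677, -163) = 1 + (⅑)*(-163)*(-32 + 9*(-677) + 9*(-163)) = 1 + (⅑)*(-163)*(-32 - 6093 - 1467) = 1 + (⅑)*(-163)*(-7592) = 1 + 1237496/9 = 1237505/9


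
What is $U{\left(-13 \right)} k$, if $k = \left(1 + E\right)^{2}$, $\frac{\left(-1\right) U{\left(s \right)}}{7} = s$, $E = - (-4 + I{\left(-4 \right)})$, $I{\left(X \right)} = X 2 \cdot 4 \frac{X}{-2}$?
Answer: $433251$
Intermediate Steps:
$I{\left(X \right)} = - 4 X^{2}$ ($I{\left(X \right)} = 2 X 4 X \left(- \frac{1}{2}\right) = 2 X 4 \left(- \frac{X}{2}\right) = 2 X \left(- 2 X\right) = - 4 X^{2}$)
$E = 68$ ($E = - (-4 - 4 \left(-4\right)^{2}) = - (-4 - 64) = \left(-1\right) \left(-68\right) = 68$)
$U{\left(s \right)} = - 7 s$
$k = 4761$ ($k = \left(1 + 68\right)^{2} = 69^{2} = 4761$)
$U{\left(-13 \right)} k = \left(-7\right) \left(-13\right) 4761 = 91 \cdot 4761 = 433251$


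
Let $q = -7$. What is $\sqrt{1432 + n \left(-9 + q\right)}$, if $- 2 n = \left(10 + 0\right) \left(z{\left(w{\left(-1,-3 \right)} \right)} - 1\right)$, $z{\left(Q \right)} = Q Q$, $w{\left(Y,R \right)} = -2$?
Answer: $2 \sqrt{418} \approx 40.89$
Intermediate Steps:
$z{\left(Q \right)} = Q^{2}$
$n = -15$ ($n = - \frac{\left(10 + 0\right) \left(\left(-2\right)^{2} - 1\right)}{2} = - \frac{10 \left(4 - 1\right)}{2} = - \frac{10 \cdot 3}{2} = \left(- \frac{1}{2}\right) 30 = -15$)
$\sqrt{1432 + n \left(-9 + q\right)} = \sqrt{1432 - 15 \left(-9 - 7\right)} = \sqrt{1432 - -240} = \sqrt{1432 + 240} = \sqrt{1672} = 2 \sqrt{418}$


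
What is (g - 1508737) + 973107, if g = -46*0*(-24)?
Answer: -535630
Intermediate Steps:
g = 0 (g = 0*(-24) = 0)
(g - 1508737) + 973107 = (0 - 1508737) + 973107 = -1508737 + 973107 = -535630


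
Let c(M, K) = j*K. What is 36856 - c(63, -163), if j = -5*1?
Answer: 36041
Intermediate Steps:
j = -5
c(M, K) = -5*K
36856 - c(63, -163) = 36856 - (-5)*(-163) = 36856 - 1*815 = 36856 - 815 = 36041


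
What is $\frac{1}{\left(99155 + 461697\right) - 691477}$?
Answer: $- \frac{1}{130625} \approx -7.6555 \cdot 10^{-6}$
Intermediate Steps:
$\frac{1}{\left(99155 + 461697\right) - 691477} = \frac{1}{560852 - 691477} = \frac{1}{-130625} = - \frac{1}{130625}$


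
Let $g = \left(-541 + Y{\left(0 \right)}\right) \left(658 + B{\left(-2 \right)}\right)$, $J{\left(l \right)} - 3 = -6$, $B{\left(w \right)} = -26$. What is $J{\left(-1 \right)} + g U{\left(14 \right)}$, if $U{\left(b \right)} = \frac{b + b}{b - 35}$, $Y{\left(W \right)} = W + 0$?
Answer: $\frac{1367639}{3} \approx 4.5588 \cdot 10^{5}$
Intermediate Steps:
$Y{\left(W \right)} = W$
$J{\left(l \right)} = -3$ ($J{\left(l \right)} = 3 - 6 = -3$)
$U{\left(b \right)} = \frac{2 b}{-35 + b}$
$g = -341912$ ($g = \left(-541 + 0\right) \left(658 - 26\right) = \left(-541\right) 632 = -341912$)
$J{\left(-1 \right)} + g U{\left(14 \right)} = -3 - 341912 \cdot 2 \cdot 14 \frac{1}{-35 + 14} = -3 - 341912 \cdot 2 \cdot 14 \frac{1}{-21} = -3 - 341912 \cdot 2 \cdot 14 \left(- \frac{1}{21}\right) = -3 - - \frac{1367648}{3} = -3 + \frac{1367648}{3} = \frac{1367639}{3}$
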